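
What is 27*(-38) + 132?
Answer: -894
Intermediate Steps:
27*(-38) + 132 = -1026 + 132 = -894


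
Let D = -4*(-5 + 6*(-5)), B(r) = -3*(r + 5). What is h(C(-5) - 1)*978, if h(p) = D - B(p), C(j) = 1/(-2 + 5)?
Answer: 149634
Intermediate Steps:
B(r) = -15 - 3*r (B(r) = -3*(5 + r) = -15 - 3*r)
C(j) = 1/3
D = 140 (D = -4*(-5 - 30) = -4*(-35) = 140)
h(p) = 155 + 3*p (h(p) = 140 - (-15 - 3*p) = 140 + (15 + 3*p) = 155 + 3*p)
h(C(-5) - 1)*978 = (155 + 3*(1/3 - 1))*978 = (155 + 3*(-2/3))*978 = (155 - 2)*978 = 153*978 = 149634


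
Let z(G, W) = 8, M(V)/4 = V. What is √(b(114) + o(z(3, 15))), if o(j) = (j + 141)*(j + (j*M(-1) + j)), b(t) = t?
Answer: I*√2270 ≈ 47.645*I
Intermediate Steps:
M(V) = 4*V
o(j) = -2*j*(141 + j) (o(j) = (j + 141)*(j + (j*(4*(-1)) + j)) = (141 + j)*(j + (j*(-4) + j)) = (141 + j)*(j + (-4*j + j)) = (141 + j)*(j - 3*j) = (141 + j)*(-2*j) = -2*j*(141 + j))
√(b(114) + o(z(3, 15))) = √(114 - 2*8*(141 + 8)) = √(114 - 2*8*149) = √(114 - 2384) = √(-2270) = I*√2270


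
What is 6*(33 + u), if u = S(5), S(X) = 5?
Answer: 228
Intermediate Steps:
u = 5
6*(33 + u) = 6*(33 + 5) = 6*38 = 228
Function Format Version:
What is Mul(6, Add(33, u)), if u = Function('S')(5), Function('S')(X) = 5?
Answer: 228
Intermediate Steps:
u = 5
Mul(6, Add(33, u)) = Mul(6, Add(33, 5)) = Mul(6, 38) = 228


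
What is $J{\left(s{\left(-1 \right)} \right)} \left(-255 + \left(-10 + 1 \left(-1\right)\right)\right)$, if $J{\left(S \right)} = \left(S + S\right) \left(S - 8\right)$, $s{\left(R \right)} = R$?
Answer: $-4788$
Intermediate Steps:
$J{\left(S \right)} = 2 S \left(-8 + S\right)$
$J{\left(s{\left(-1 \right)} \right)} \left(-255 + \left(-10 + 1 \left(-1\right)\right)\right) = 2 \left(-1\right) \left(-8 - 1\right) \left(-255 + \left(-10 + 1 \left(-1\right)\right)\right) = 2 \left(-1\right) \left(-9\right) \left(-255 - 11\right) = 18 \left(-255 - 11\right) = 18 \left(-266\right) = -4788$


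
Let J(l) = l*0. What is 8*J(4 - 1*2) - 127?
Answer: -127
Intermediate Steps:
J(l) = 0
8*J(4 - 1*2) - 127 = 8*0 - 127 = 0 - 127 = -127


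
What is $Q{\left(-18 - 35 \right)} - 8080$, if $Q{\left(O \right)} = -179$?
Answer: $-8259$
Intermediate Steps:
$Q{\left(-18 - 35 \right)} - 8080 = -179 - 8080 = -8259$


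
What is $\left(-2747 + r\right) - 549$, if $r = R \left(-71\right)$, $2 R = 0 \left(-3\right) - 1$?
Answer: $- \frac{6521}{2} \approx -3260.5$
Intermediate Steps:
$R = - \frac{1}{2}$ ($R = \frac{0 \left(-3\right) - 1}{2} = \frac{0 - 1}{2} = \frac{1}{2} \left(-1\right) = - \frac{1}{2} \approx -0.5$)
$r = \frac{71}{2}$ ($r = \left(- \frac{1}{2}\right) \left(-71\right) = \frac{71}{2} \approx 35.5$)
$\left(-2747 + r\right) - 549 = \left(-2747 + \frac{71}{2}\right) - 549 = - \frac{5423}{2} - 549 = - \frac{6521}{2}$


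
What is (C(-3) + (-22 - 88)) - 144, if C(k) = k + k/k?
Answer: -256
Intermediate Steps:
C(k) = 1 + k (C(k) = k + 1 = 1 + k)
(C(-3) + (-22 - 88)) - 144 = ((1 - 3) + (-22 - 88)) - 144 = (-2 - 110) - 144 = -112 - 144 = -256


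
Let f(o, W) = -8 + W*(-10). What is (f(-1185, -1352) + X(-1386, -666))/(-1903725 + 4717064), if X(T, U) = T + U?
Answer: 11460/2813339 ≈ 0.0040734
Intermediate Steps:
f(o, W) = -8 - 10*W
(f(-1185, -1352) + X(-1386, -666))/(-1903725 + 4717064) = ((-8 - 10*(-1352)) + (-1386 - 666))/(-1903725 + 4717064) = ((-8 + 13520) - 2052)/2813339 = (13512 - 2052)*(1/2813339) = 11460*(1/2813339) = 11460/2813339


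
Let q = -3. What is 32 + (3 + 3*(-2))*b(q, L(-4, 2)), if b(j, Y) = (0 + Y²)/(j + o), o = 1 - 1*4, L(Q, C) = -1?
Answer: 65/2 ≈ 32.500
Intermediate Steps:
o = -3 (o = 1 - 4 = -3)
b(j, Y) = Y²/(-3 + j) (b(j, Y) = (0 + Y²)/(j - 3) = Y²/(-3 + j))
32 + (3 + 3*(-2))*b(q, L(-4, 2)) = 32 + (3 + 3*(-2))*((-1)²/(-3 - 3)) = 32 + (3 - 6)*(1/(-6)) = 32 - 3*(-1)/6 = 32 - 3*(-⅙) = 32 + ½ = 65/2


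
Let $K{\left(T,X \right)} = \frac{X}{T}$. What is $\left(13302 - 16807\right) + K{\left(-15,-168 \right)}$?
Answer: $- \frac{17469}{5} \approx -3493.8$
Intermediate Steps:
$\left(13302 - 16807\right) + K{\left(-15,-168 \right)} = \left(13302 - 16807\right) - \frac{168}{-15} = \left(13302 - 16807\right) - - \frac{56}{5} = -3505 + \frac{56}{5} = - \frac{17469}{5}$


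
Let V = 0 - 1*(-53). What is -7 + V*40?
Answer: 2113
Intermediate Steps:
V = 53 (V = 0 + 53 = 53)
-7 + V*40 = -7 + 53*40 = -7 + 2120 = 2113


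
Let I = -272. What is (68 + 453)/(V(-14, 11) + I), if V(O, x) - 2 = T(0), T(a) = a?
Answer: -521/270 ≈ -1.9296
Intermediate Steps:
V(O, x) = 2 (V(O, x) = 2 + 0 = 2)
(68 + 453)/(V(-14, 11) + I) = (68 + 453)/(2 - 272) = 521/(-270) = 521*(-1/270) = -521/270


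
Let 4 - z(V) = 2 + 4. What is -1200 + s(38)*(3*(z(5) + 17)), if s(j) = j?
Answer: 510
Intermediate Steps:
z(V) = -2 (z(V) = 4 - (2 + 4) = 4 - 1*6 = 4 - 6 = -2)
-1200 + s(38)*(3*(z(5) + 17)) = -1200 + 38*(3*(-2 + 17)) = -1200 + 38*(3*15) = -1200 + 38*45 = -1200 + 1710 = 510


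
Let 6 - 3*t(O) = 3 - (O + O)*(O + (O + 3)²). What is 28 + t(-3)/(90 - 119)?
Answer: 805/29 ≈ 27.759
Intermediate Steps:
t(O) = 1 + 2*O*(O + (3 + O)²)/3 (t(O) = 2 - (3 - (O + O)*(O + (O + 3)²))/3 = 2 - (3 - 2*O*(O + (3 + O)²))/3 = 2 + (-1 + 2*O*(O + (3 + O)²)/3) = 1 + 2*O*(O + (3 + O)²)/3)
28 + t(-3)/(90 - 119) = 28 + (1 + (⅔)*(-3)² + (⅔)*(-3)*(3 - 3)²)/(90 - 119) = 28 + (1 + (⅔)*9 + (⅔)*(-3)*0²)/(-29) = 28 - (1 + 6 + (⅔)*(-3)*0)/29 = 28 - (1 + 6 + 0)/29 = 28 - 1/29*7 = 28 - 7/29 = 805/29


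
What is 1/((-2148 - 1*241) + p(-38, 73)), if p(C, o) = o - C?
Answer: -1/2278 ≈ -0.00043898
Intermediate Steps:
1/((-2148 - 1*241) + p(-38, 73)) = 1/((-2148 - 1*241) + (73 - 1*(-38))) = 1/((-2148 - 241) + (73 + 38)) = 1/(-2389 + 111) = 1/(-2278) = -1/2278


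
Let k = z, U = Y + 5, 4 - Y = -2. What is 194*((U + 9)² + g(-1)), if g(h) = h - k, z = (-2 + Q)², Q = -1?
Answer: 75660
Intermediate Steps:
Y = 6 (Y = 4 - 1*(-2) = 4 + 2 = 6)
U = 11 (U = 6 + 5 = 11)
z = 9 (z = (-2 - 1)² = (-3)² = 9)
k = 9
g(h) = -9 + h (g(h) = h - 1*9 = h - 9 = -9 + h)
194*((U + 9)² + g(-1)) = 194*((11 + 9)² + (-9 - 1)) = 194*(20² - 10) = 194*(400 - 10) = 194*390 = 75660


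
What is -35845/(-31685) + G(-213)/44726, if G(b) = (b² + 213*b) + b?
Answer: 319290913/283428662 ≈ 1.1265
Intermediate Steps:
G(b) = b² + 214*b
-35845/(-31685) + G(-213)/44726 = -35845/(-31685) - 213*(214 - 213)/44726 = -35845*(-1/31685) - 213*1*(1/44726) = 7169/6337 - 213*1/44726 = 7169/6337 - 213/44726 = 319290913/283428662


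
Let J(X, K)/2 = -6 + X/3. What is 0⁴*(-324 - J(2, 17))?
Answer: 0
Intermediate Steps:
J(X, K) = -12 + 2*X/3 (J(X, K) = 2*(-6 + X/3) = -12 + 2*X/3)
0⁴*(-324 - J(2, 17)) = 0⁴*(-324 - (-12 + (⅔)*2)) = 0*(-324 - (-12 + 4/3)) = 0*(-324 - 1*(-32/3)) = 0*(-324 + 32/3) = 0*(-940/3) = 0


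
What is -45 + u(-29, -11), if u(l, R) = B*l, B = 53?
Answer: -1582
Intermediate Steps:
u(l, R) = 53*l
-45 + u(-29, -11) = -45 + 53*(-29) = -45 - 1537 = -1582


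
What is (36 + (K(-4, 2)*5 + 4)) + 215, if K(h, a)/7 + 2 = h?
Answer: 45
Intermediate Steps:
K(h, a) = -14 + 7*h
(36 + (K(-4, 2)*5 + 4)) + 215 = (36 + ((-14 + 7*(-4))*5 + 4)) + 215 = (36 + ((-14 - 28)*5 + 4)) + 215 = (36 + (-42*5 + 4)) + 215 = (36 + (-210 + 4)) + 215 = (36 - 206) + 215 = -170 + 215 = 45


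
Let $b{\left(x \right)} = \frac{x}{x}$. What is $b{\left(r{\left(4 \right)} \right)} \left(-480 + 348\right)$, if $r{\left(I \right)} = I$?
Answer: $-132$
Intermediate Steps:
$b{\left(x \right)} = 1$
$b{\left(r{\left(4 \right)} \right)} \left(-480 + 348\right) = 1 \left(-480 + 348\right) = 1 \left(-132\right) = -132$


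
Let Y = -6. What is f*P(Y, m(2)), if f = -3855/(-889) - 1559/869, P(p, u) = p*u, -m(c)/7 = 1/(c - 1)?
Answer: 11784264/110363 ≈ 106.78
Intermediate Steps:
m(c) = -7/(-1 + c) (m(c) = -7/(c - 1) = -7/(-1 + c))
f = 1964044/772541 (f = -3855*(-1/889) - 1559*1/869 = 3855/889 - 1559/869 = 1964044/772541 ≈ 2.5423)
f*P(Y, m(2)) = 1964044*(-(-42)/(-1 + 2))/772541 = 1964044*(-(-42)/1)/772541 = 1964044*(-(-42))/772541 = 1964044*(-6*(-7))/772541 = (1964044/772541)*42 = 11784264/110363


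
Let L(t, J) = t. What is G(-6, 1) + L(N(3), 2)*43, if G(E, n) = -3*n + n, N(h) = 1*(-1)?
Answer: -45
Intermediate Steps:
N(h) = -1
G(E, n) = -2*n
G(-6, 1) + L(N(3), 2)*43 = -2*1 - 1*43 = -2 - 43 = -45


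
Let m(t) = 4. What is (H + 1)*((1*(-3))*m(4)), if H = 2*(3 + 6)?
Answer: -228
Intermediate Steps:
H = 18 (H = 2*9 = 18)
(H + 1)*((1*(-3))*m(4)) = (18 + 1)*((1*(-3))*4) = 19*(-3*4) = 19*(-12) = -228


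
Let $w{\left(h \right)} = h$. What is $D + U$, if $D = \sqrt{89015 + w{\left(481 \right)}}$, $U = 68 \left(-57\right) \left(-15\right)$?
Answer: $58140 + 6 \sqrt{2486} \approx 58439.0$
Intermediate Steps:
$U = 58140$ ($U = \left(-3876\right) \left(-15\right) = 58140$)
$D = 6 \sqrt{2486}$ ($D = \sqrt{89015 + 481} = \sqrt{89496} = 6 \sqrt{2486} \approx 299.16$)
$D + U = 6 \sqrt{2486} + 58140 = 58140 + 6 \sqrt{2486}$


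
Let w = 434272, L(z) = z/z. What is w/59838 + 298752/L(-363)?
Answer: 8938578224/29919 ≈ 2.9876e+5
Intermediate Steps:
L(z) = 1
w/59838 + 298752/L(-363) = 434272/59838 + 298752/1 = 434272*(1/59838) + 298752*1 = 217136/29919 + 298752 = 8938578224/29919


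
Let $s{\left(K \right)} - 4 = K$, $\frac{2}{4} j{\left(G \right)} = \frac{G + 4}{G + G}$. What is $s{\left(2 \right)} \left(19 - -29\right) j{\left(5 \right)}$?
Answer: $\frac{2592}{5} \approx 518.4$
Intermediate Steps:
$j{\left(G \right)} = \frac{4 + G}{G}$ ($j{\left(G \right)} = 2 \frac{G + 4}{G + G} = 2 \frac{4 + G}{2 G} = \frac{4 + G}{G}$)
$s{\left(K \right)} = 4 + K$
$s{\left(2 \right)} \left(19 - -29\right) j{\left(5 \right)} = \left(4 + 2\right) \left(19 - -29\right) \frac{4 + 5}{5} = 6 \left(19 + 29\right) \frac{1}{5} \cdot 9 = 6 \cdot 48 \cdot \frac{9}{5} = 288 \cdot \frac{9}{5} = \frac{2592}{5}$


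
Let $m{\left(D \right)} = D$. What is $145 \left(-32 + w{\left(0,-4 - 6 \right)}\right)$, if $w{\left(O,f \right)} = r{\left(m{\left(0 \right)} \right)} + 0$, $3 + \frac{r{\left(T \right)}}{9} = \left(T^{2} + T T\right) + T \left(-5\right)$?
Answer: $-8555$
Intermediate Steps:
$r{\left(T \right)} = -27 - 45 T + 18 T^{2}$ ($r{\left(T \right)} = -27 + 9 \left(\left(T^{2} + T T\right) + T \left(-5\right)\right) = -27 + 9 \left(\left(T^{2} + T^{2}\right) - 5 T\right) = -27 + 9 \left(2 T^{2} - 5 T\right) = -27 + 9 \left(- 5 T + 2 T^{2}\right) = -27 + \left(- 45 T + 18 T^{2}\right) = -27 - 45 T + 18 T^{2}$)
$w{\left(O,f \right)} = -27$ ($w{\left(O,f \right)} = \left(-27 - 0 + 18 \cdot 0^{2}\right) + 0 = \left(-27 + 0 + 18 \cdot 0\right) + 0 = \left(-27 + 0 + 0\right) + 0 = -27 + 0 = -27$)
$145 \left(-32 + w{\left(0,-4 - 6 \right)}\right) = 145 \left(-32 - 27\right) = 145 \left(-59\right) = -8555$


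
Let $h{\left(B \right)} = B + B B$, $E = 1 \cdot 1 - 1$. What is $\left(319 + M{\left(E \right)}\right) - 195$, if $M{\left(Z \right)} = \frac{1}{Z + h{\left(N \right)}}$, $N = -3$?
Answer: $\frac{745}{6} \approx 124.17$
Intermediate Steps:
$E = 0$ ($E = 1 - 1 = 0$)
$h{\left(B \right)} = B + B^{2}$
$M{\left(Z \right)} = \frac{1}{6 + Z}$ ($M{\left(Z \right)} = \frac{1}{Z - 3 \left(1 - 3\right)} = \frac{1}{Z - -6} = \frac{1}{Z + 6} = \frac{1}{6 + Z}$)
$\left(319 + M{\left(E \right)}\right) - 195 = \left(319 + \frac{1}{6 + 0}\right) - 195 = \left(319 + \frac{1}{6}\right) - 195 = \frac{1915}{6} - 195 = \frac{745}{6}$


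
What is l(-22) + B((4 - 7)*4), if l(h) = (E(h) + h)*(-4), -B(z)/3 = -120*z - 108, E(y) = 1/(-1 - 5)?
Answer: -11722/3 ≈ -3907.3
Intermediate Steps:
E(y) = -1/6 (E(y) = 1/(-6) = -1/6)
B(z) = 324 + 360*z (B(z) = -3*(-120*z - 108) = -3*(-108 - 120*z) = 324 + 360*z)
l(h) = 2/3 - 4*h (l(h) = (-1/6 + h)*(-4) = 2/3 - 4*h)
l(-22) + B((4 - 7)*4) = (2/3 - 4*(-22)) + (324 + 360*((4 - 7)*4)) = (2/3 + 88) + (324 + 360*(-3*4)) = 266/3 + (324 + 360*(-12)) = 266/3 + (324 - 4320) = 266/3 - 3996 = -11722/3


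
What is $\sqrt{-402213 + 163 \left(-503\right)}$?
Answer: $i \sqrt{484202} \approx 695.85 i$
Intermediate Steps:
$\sqrt{-402213 + 163 \left(-503\right)} = \sqrt{-402213 - 81989} = \sqrt{-484202} = i \sqrt{484202}$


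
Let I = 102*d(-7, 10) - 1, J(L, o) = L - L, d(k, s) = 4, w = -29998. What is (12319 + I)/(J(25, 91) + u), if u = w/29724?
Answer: -189133812/14999 ≈ -12610.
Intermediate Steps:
J(L, o) = 0
u = -14999/14862 (u = -29998/29724 = -29998*1/29724 = -14999/14862 ≈ -1.0092)
I = 407 (I = 102*4 - 1 = 408 - 1 = 407)
(12319 + I)/(J(25, 91) + u) = (12319 + 407)/(0 - 14999/14862) = 12726/(-14999/14862) = 12726*(-14862/14999) = -189133812/14999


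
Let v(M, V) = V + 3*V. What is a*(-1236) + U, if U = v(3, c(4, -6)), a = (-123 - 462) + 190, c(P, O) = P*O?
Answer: 488124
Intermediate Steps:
c(P, O) = O*P
v(M, V) = 4*V
a = -395 (a = -585 + 190 = -395)
U = -96 (U = 4*(-6*4) = 4*(-24) = -96)
a*(-1236) + U = -395*(-1236) - 96 = 488220 - 96 = 488124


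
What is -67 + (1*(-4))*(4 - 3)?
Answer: -71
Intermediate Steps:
-67 + (1*(-4))*(4 - 3) = -67 - 4*1 = -67 - 4 = -71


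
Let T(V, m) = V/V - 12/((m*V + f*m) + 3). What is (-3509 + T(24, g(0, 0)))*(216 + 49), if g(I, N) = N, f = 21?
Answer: -930680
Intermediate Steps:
T(V, m) = 1 - 12/(3 + 21*m + V*m) (T(V, m) = V/V - 12/((m*V + 21*m) + 3) = 1 - 12/((V*m + 21*m) + 3) = 1 - 12/((21*m + V*m) + 3) = 1 - 12/(3 + 21*m + V*m))
(-3509 + T(24, g(0, 0)))*(216 + 49) = (-3509 + (-9 + 21*0 + 24*0)/(3 + 21*0 + 24*0))*(216 + 49) = (-3509 + (-9 + 0 + 0)/(3 + 0 + 0))*265 = (-3509 - 9/3)*265 = (-3509 + (1/3)*(-9))*265 = (-3509 - 3)*265 = -3512*265 = -930680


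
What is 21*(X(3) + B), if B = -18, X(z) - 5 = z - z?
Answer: -273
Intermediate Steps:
X(z) = 5 (X(z) = 5 + (z - z) = 5 + 0 = 5)
21*(X(3) + B) = 21*(5 - 18) = 21*(-13) = -273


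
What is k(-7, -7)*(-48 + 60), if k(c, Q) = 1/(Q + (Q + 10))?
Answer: -3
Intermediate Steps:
k(c, Q) = 1/(10 + 2*Q) (k(c, Q) = 1/(Q + (10 + Q)) = 1/(10 + 2*Q))
k(-7, -7)*(-48 + 60) = (1/(2*(5 - 7)))*(-48 + 60) = ((½)/(-2))*12 = ((½)*(-½))*12 = -¼*12 = -3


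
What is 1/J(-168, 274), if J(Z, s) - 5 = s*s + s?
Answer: 1/75355 ≈ 1.3271e-5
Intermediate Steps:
J(Z, s) = 5 + s + s² (J(Z, s) = 5 + (s*s + s) = 5 + (s² + s) = 5 + (s + s²) = 5 + s + s²)
1/J(-168, 274) = 1/(5 + 274 + 274²) = 1/(5 + 274 + 75076) = 1/75355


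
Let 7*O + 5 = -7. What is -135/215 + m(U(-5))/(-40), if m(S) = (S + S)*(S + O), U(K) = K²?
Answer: -35801/1204 ≈ -29.735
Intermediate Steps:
O = -12/7 (O = -5/7 + (⅐)*(-7) = -5/7 - 1 = -12/7 ≈ -1.7143)
m(S) = 2*S*(-12/7 + S) (m(S) = (S + S)*(S - 12/7) = (2*S)*(-12/7 + S) = 2*S*(-12/7 + S))
-135/215 + m(U(-5))/(-40) = -135/215 + ((2/7)*(-5)²*(-12 + 7*(-5)²))/(-40) = -135*1/215 + ((2/7)*25*(-12 + 7*25))*(-1/40) = -27/43 + ((2/7)*25*(-12 + 175))*(-1/40) = -27/43 + ((2/7)*25*163)*(-1/40) = -27/43 + (8150/7)*(-1/40) = -27/43 - 815/28 = -35801/1204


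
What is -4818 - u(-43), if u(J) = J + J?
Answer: -4732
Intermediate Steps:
u(J) = 2*J
-4818 - u(-43) = -4818 - 2*(-43) = -4818 - 1*(-86) = -4818 + 86 = -4732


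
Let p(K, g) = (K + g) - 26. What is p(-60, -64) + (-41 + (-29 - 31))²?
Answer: 10051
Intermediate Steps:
p(K, g) = -26 + K + g
p(-60, -64) + (-41 + (-29 - 31))² = (-26 - 60 - 64) + (-41 + (-29 - 31))² = -150 + (-41 - 60)² = -150 + (-101)² = -150 + 10201 = 10051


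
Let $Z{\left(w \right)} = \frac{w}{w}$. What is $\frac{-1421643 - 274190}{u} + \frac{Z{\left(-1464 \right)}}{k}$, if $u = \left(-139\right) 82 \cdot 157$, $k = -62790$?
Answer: $\frac{26619891146}{28090456485} \approx 0.94765$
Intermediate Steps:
$Z{\left(w \right)} = 1$
$u = -1789486$ ($u = \left(-11398\right) 157 = -1789486$)
$\frac{-1421643 - 274190}{u} + \frac{Z{\left(-1464 \right)}}{k} = \frac{-1421643 - 274190}{-1789486} + 1 \frac{1}{-62790} = \left(-1421643 - 274190\right) \left(- \frac{1}{1789486}\right) + 1 \left(- \frac{1}{62790}\right) = \left(-1695833\right) \left(- \frac{1}{1789486}\right) - \frac{1}{62790} = \frac{1695833}{1789486} - \frac{1}{62790} = \frac{26619891146}{28090456485}$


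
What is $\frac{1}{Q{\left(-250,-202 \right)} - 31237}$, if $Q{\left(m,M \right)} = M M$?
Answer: $\frac{1}{9567} \approx 0.00010453$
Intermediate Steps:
$Q{\left(m,M \right)} = M^{2}$
$\frac{1}{Q{\left(-250,-202 \right)} - 31237} = \frac{1}{\left(-202\right)^{2} - 31237} = \frac{1}{40804 - 31237} = \frac{1}{9567}$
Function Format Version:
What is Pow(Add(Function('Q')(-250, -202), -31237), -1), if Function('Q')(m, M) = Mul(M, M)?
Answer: Rational(1, 9567) ≈ 0.00010453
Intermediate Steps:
Function('Q')(m, M) = Pow(M, 2)
Pow(Add(Function('Q')(-250, -202), -31237), -1) = Pow(Add(Pow(-202, 2), -31237), -1) = Pow(Add(40804, -31237), -1) = Pow(9567, -1) = Rational(1, 9567)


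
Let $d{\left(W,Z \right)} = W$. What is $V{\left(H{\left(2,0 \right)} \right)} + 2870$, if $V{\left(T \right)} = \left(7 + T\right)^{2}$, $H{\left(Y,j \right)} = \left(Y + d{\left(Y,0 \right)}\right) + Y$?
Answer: $3039$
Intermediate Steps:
$H{\left(Y,j \right)} = 3 Y$ ($H{\left(Y,j \right)} = \left(Y + Y\right) + Y = 2 Y + Y = 3 Y$)
$V{\left(H{\left(2,0 \right)} \right)} + 2870 = \left(7 + 3 \cdot 2\right)^{2} + 2870 = \left(7 + 6\right)^{2} + 2870 = 13^{2} + 2870 = 169 + 2870 = 3039$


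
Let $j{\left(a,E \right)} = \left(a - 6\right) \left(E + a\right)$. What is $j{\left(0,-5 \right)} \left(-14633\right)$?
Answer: $-438990$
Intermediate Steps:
$j{\left(a,E \right)} = \left(-6 + a\right) \left(E + a\right)$
$j{\left(0,-5 \right)} \left(-14633\right) = \left(0^{2} - -30 - 0 - 0\right) \left(-14633\right) = \left(0 + 30 + 0 + 0\right) \left(-14633\right) = 30 \left(-14633\right) = -438990$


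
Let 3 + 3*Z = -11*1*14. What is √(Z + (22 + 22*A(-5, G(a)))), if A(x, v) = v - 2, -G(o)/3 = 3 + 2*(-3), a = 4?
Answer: √1113/3 ≈ 11.121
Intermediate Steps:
G(o) = 9 (G(o) = -3*(3 + 2*(-3)) = -3*(3 - 6) = -3*(-3) = 9)
Z = -157/3 (Z = -1 + (-11*1*14)/3 = -1 + (-11*14)/3 = -1 + (⅓)*(-154) = -1 - 154/3 = -157/3 ≈ -52.333)
A(x, v) = -2 + v
√(Z + (22 + 22*A(-5, G(a)))) = √(-157/3 + (22 + 22*(-2 + 9))) = √(-157/3 + (22 + 22*7)) = √(-157/3 + (22 + 154)) = √(-157/3 + 176) = √(371/3) = √1113/3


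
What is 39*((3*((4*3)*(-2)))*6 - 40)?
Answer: -18408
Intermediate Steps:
39*((3*((4*3)*(-2)))*6 - 40) = 39*((3*(12*(-2)))*6 - 40) = 39*((3*(-24))*6 - 40) = 39*(-72*6 - 40) = 39*(-432 - 40) = 39*(-472) = -18408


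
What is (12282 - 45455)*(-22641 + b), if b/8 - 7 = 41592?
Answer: -10288639123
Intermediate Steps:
b = 332792 (b = 56 + 8*41592 = 56 + 332736 = 332792)
(12282 - 45455)*(-22641 + b) = (12282 - 45455)*(-22641 + 332792) = -33173*310151 = -10288639123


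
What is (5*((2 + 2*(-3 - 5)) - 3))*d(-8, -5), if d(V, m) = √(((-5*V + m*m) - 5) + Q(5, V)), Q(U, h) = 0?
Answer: -170*√15 ≈ -658.41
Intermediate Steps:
d(V, m) = √(-5 + m² - 5*V) (d(V, m) = √(((-5*V + m*m) - 5) + 0) = √(((-5*V + m²) - 5) + 0) = √(((m² - 5*V) - 5) + 0) = √((-5 + m² - 5*V) + 0) = √(-5 + m² - 5*V))
(5*((2 + 2*(-3 - 5)) - 3))*d(-8, -5) = (5*((2 + 2*(-3 - 5)) - 3))*√(-5 + (-5)² - 5*(-8)) = (5*((2 + 2*(-8)) - 3))*√(-5 + 25 + 40) = (5*((2 - 16) - 3))*√60 = (5*(-14 - 3))*(2*√15) = (5*(-17))*(2*√15) = -170*√15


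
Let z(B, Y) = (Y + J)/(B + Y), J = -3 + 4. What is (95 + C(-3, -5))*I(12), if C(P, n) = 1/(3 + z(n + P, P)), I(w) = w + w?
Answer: 80064/35 ≈ 2287.5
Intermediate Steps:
I(w) = 2*w
J = 1
z(B, Y) = (1 + Y)/(B + Y) (z(B, Y) = (Y + 1)/(B + Y) = (1 + Y)/(B + Y))
C(P, n) = 1/(3 + (1 + P)/(n + 2*P)) (C(P, n) = 1/(3 + (1 + P)/((n + P) + P)) = 1/(3 + (1 + P)/((P + n) + P)) = 1/(3 + (1 + P)/(n + 2*P)))
(95 + C(-3, -5))*I(12) = (95 + (-5 + 2*(-3))/(1 + 3*(-5) + 7*(-3)))*(2*12) = (95 + (-5 - 6)/(1 - 15 - 21))*24 = (95 - 11/(-35))*24 = (95 - 1/35*(-11))*24 = (95 + 11/35)*24 = (3336/35)*24 = 80064/35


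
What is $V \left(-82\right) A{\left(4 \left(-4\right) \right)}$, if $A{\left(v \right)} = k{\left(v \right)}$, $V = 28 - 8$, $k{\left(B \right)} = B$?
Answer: $26240$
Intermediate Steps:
$V = 20$
$A{\left(v \right)} = v$
$V \left(-82\right) A{\left(4 \left(-4\right) \right)} = 20 \left(-82\right) 4 \left(-4\right) = \left(-1640\right) \left(-16\right) = 26240$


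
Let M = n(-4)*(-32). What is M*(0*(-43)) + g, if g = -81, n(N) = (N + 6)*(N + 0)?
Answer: -81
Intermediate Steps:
n(N) = N*(6 + N) (n(N) = (6 + N)*N = N*(6 + N))
M = 256 (M = -4*(6 - 4)*(-32) = -4*2*(-32) = -8*(-32) = 256)
M*(0*(-43)) + g = 256*(0*(-43)) - 81 = 256*0 - 81 = 0 - 81 = -81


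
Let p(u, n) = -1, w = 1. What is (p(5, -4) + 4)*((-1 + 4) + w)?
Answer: 12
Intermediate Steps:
(p(5, -4) + 4)*((-1 + 4) + w) = (-1 + 4)*((-1 + 4) + 1) = 3*(3 + 1) = 3*4 = 12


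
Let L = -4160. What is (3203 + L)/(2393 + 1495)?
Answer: -319/1296 ≈ -0.24614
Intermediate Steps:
(3203 + L)/(2393 + 1495) = (3203 - 4160)/(2393 + 1495) = -957/3888 = -957*1/3888 = -319/1296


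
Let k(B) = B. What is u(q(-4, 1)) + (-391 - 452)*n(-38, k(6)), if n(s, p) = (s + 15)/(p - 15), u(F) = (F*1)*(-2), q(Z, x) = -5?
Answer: -6433/3 ≈ -2144.3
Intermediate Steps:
u(F) = -2*F (u(F) = F*(-2) = -2*F)
n(s, p) = (15 + s)/(-15 + p)
u(q(-4, 1)) + (-391 - 452)*n(-38, k(6)) = -2*(-5) + (-391 - 452)*((15 - 38)/(-15 + 6)) = 10 - 843*(-23)/(-9) = 10 - (-281)*(-23)/3 = 10 - 843*23/9 = 10 - 6463/3 = -6433/3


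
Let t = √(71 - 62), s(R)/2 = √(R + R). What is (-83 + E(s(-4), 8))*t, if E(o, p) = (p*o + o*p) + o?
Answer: -249 + 204*I*√2 ≈ -249.0 + 288.5*I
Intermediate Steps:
s(R) = 2*√2*√R (s(R) = 2*√(R + R) = 2*√(2*R) = 2*(√2*√R) = 2*√2*√R)
t = 3 (t = √9 = 3)
E(o, p) = o + 2*o*p (E(o, p) = (o*p + o*p) + o = 2*o*p + o = o + 2*o*p)
(-83 + E(s(-4), 8))*t = (-83 + (2*√2*√(-4))*(1 + 2*8))*3 = (-83 + (2*√2*(2*I))*(1 + 16))*3 = (-83 + (4*I*√2)*17)*3 = (-83 + 68*I*√2)*3 = -249 + 204*I*√2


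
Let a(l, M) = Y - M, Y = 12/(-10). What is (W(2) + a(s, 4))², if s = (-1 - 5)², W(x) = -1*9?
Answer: 5041/25 ≈ 201.64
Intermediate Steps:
W(x) = -9
Y = -6/5 (Y = 12*(-⅒) = -6/5 ≈ -1.2000)
s = 36 (s = (-6)² = 36)
a(l, M) = -6/5 - M
(W(2) + a(s, 4))² = (-9 + (-6/5 - 1*4))² = (-9 + (-6/5 - 4))² = (-9 - 26/5)² = (-71/5)² = 5041/25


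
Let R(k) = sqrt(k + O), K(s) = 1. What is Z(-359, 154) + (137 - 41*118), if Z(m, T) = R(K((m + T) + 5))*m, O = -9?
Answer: -4701 - 718*I*sqrt(2) ≈ -4701.0 - 1015.4*I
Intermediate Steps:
R(k) = sqrt(-9 + k) (R(k) = sqrt(k - 9) = sqrt(-9 + k))
Z(m, T) = 2*I*m*sqrt(2) (Z(m, T) = sqrt(-9 + 1)*m = sqrt(-8)*m = (2*I*sqrt(2))*m = 2*I*m*sqrt(2))
Z(-359, 154) + (137 - 41*118) = 2*I*(-359)*sqrt(2) + (137 - 41*118) = -718*I*sqrt(2) + (137 - 4838) = -718*I*sqrt(2) - 4701 = -4701 - 718*I*sqrt(2)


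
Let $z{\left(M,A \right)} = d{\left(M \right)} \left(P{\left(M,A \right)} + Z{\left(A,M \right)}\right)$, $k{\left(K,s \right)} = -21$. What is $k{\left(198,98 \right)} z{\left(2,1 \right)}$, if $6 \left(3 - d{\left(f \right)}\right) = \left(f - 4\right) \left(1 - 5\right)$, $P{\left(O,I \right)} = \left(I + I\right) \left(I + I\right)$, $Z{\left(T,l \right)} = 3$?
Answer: $-245$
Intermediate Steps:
$P{\left(O,I \right)} = 4 I^{2}$ ($P{\left(O,I \right)} = 2 I 2 I = 4 I^{2}$)
$d{\left(f \right)} = \frac{1}{3} + \frac{2 f}{3}$ ($d{\left(f \right)} = 3 - \frac{\left(f - 4\right) \left(1 - 5\right)}{6} = 3 - \frac{\left(-4 + f\right) \left(-4\right)}{6} = 3 - \frac{16 - 4 f}{6} = 3 + \left(- \frac{8}{3} + \frac{2 f}{3}\right) = \frac{1}{3} + \frac{2 f}{3}$)
$z{\left(M,A \right)} = \left(3 + 4 A^{2}\right) \left(\frac{1}{3} + \frac{2 M}{3}\right)$ ($z{\left(M,A \right)} = \left(\frac{1}{3} + \frac{2 M}{3}\right) \left(4 A^{2} + 3\right) = \left(\frac{1}{3} + \frac{2 M}{3}\right) \left(3 + 4 A^{2}\right) = \left(3 + 4 A^{2}\right) \left(\frac{1}{3} + \frac{2 M}{3}\right)$)
$k{\left(198,98 \right)} z{\left(2,1 \right)} = - 21 \frac{\left(1 + 2 \cdot 2\right) \left(3 + 4 \cdot 1^{2}\right)}{3} = - 21 \frac{\left(1 + 4\right) \left(3 + 4 \cdot 1\right)}{3} = - 21 \cdot \frac{1}{3} \cdot 5 \left(3 + 4\right) = - 21 \cdot \frac{1}{3} \cdot 5 \cdot 7 = \left(-21\right) \frac{35}{3} = -245$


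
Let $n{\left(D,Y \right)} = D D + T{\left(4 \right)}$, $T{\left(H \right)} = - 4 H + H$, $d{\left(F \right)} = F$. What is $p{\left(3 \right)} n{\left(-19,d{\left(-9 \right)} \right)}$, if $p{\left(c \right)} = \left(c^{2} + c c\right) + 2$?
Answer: $6980$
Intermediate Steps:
$T{\left(H \right)} = - 3 H$
$p{\left(c \right)} = 2 + 2 c^{2}$ ($p{\left(c \right)} = \left(c^{2} + c^{2}\right) + 2 = 2 c^{2} + 2 = 2 + 2 c^{2}$)
$n{\left(D,Y \right)} = -12 + D^{2}$ ($n{\left(D,Y \right)} = D D - 12 = D^{2} - 12 = -12 + D^{2}$)
$p{\left(3 \right)} n{\left(-19,d{\left(-9 \right)} \right)} = \left(2 + 2 \cdot 3^{2}\right) \left(-12 + \left(-19\right)^{2}\right) = \left(2 + 2 \cdot 9\right) \left(-12 + 361\right) = \left(2 + 18\right) 349 = 20 \cdot 349 = 6980$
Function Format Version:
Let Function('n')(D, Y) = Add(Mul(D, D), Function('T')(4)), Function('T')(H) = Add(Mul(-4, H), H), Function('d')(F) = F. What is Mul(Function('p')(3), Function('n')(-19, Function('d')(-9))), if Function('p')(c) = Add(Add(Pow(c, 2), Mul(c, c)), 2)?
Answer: 6980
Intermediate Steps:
Function('T')(H) = Mul(-3, H)
Function('p')(c) = Add(2, Mul(2, Pow(c, 2))) (Function('p')(c) = Add(Add(Pow(c, 2), Pow(c, 2)), 2) = Add(Mul(2, Pow(c, 2)), 2) = Add(2, Mul(2, Pow(c, 2))))
Function('n')(D, Y) = Add(-12, Pow(D, 2)) (Function('n')(D, Y) = Add(Mul(D, D), Mul(-3, 4)) = Add(Pow(D, 2), -12) = Add(-12, Pow(D, 2)))
Mul(Function('p')(3), Function('n')(-19, Function('d')(-9))) = Mul(Add(2, Mul(2, Pow(3, 2))), Add(-12, Pow(-19, 2))) = Mul(Add(2, Mul(2, 9)), Add(-12, 361)) = Mul(Add(2, 18), 349) = Mul(20, 349) = 6980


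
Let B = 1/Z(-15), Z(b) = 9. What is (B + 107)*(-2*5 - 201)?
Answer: -203404/9 ≈ -22600.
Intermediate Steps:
B = 1/9 ≈ 0.11111
(B + 107)*(-2*5 - 201) = (1/9 + 107)*(-2*5 - 201) = 964*(-10 - 201)/9 = (964/9)*(-211) = -203404/9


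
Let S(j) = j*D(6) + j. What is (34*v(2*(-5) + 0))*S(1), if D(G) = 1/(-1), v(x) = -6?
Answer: 0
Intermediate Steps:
D(G) = -1
S(j) = 0 (S(j) = j*(-1) + j = -j + j = 0)
(34*v(2*(-5) + 0))*S(1) = (34*(-6))*0 = -204*0 = 0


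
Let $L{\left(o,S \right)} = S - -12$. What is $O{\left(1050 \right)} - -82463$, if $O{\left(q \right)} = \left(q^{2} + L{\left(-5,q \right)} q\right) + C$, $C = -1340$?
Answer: $2298723$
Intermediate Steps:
$L{\left(o,S \right)} = 12 + S$ ($L{\left(o,S \right)} = S + 12 = 12 + S$)
$O{\left(q \right)} = -1340 + q^{2} + q \left(12 + q\right)$ ($O{\left(q \right)} = \left(q^{2} + \left(12 + q\right) q\right) - 1340 = \left(q^{2} + q \left(12 + q\right)\right) - 1340 = -1340 + q^{2} + q \left(12 + q\right)$)
$O{\left(1050 \right)} - -82463 = \left(-1340 + 1050^{2} + 1050 \left(12 + 1050\right)\right) - -82463 = \left(-1340 + 1102500 + 1050 \cdot 1062\right) + 82463 = \left(-1340 + 1102500 + 1115100\right) + 82463 = 2216260 + 82463 = 2298723$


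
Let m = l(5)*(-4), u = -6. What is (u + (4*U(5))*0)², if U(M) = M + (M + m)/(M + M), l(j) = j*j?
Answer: 36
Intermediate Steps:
l(j) = j²
m = -100 (m = 5²*(-4) = 25*(-4) = -100)
U(M) = M + (-100 + M)/(2*M) (U(M) = M + (M - 100)/(M + M) = M + (-100 + M)/((2*M)) = M + (-100 + M)*(1/(2*M)) = M + (-100 + M)/(2*M))
(u + (4*U(5))*0)² = (-6 + (4*(½ + 5 - 50/5))*0)² = (-6 + (4*(½ + 5 - 50*⅕))*0)² = (-6 + (4*(½ + 5 - 10))*0)² = (-6 + (4*(-9/2))*0)² = (-6 - 18*0)² = (-6 + 0)² = (-6)² = 36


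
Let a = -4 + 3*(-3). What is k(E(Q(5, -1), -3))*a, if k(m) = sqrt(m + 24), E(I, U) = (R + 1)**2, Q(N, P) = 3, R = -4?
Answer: -13*sqrt(33) ≈ -74.679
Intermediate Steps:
a = -13 (a = -4 - 9 = -13)
E(I, U) = 9 (E(I, U) = (-4 + 1)**2 = (-3)**2 = 9)
k(m) = sqrt(24 + m)
k(E(Q(5, -1), -3))*a = sqrt(24 + 9)*(-13) = sqrt(33)*(-13) = -13*sqrt(33)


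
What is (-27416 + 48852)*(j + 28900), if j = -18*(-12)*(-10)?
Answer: 573198640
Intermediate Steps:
j = -2160 (j = 216*(-10) = -2160)
(-27416 + 48852)*(j + 28900) = (-27416 + 48852)*(-2160 + 28900) = 21436*26740 = 573198640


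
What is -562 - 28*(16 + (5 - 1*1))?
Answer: -1122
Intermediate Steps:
-562 - 28*(16 + (5 - 1*1)) = -562 - 28*(16 + (5 - 1)) = -562 - 28*(16 + 4) = -562 - 28*20 = -562 - 1*560 = -562 - 560 = -1122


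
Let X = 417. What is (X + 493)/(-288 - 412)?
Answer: -13/10 ≈ -1.3000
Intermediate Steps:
(X + 493)/(-288 - 412) = (417 + 493)/(-288 - 412) = 910/(-700) = 910*(-1/700) = -13/10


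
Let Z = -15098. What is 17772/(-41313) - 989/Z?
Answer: -75821033/207914558 ≈ -0.36467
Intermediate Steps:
17772/(-41313) - 989/Z = 17772/(-41313) - 989/(-15098) = 17772*(-1/41313) - 989*(-1/15098) = -5924/13771 + 989/15098 = -75821033/207914558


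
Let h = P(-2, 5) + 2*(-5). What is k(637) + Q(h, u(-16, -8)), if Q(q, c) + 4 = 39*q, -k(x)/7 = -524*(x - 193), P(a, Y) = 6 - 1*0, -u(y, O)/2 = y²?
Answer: 1628432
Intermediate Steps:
u(y, O) = -2*y²
P(a, Y) = 6 (P(a, Y) = 6 + 0 = 6)
k(x) = -707924 + 3668*x (k(x) = -(-3668)*(x - 193) = -(-3668)*(-193 + x) = -7*(101132 - 524*x) = -707924 + 3668*x)
h = -4 (h = 6 + 2*(-5) = 6 - 10 = -4)
Q(q, c) = -4 + 39*q
k(637) + Q(h, u(-16, -8)) = (-707924 + 3668*637) + (-4 + 39*(-4)) = (-707924 + 2336516) + (-4 - 156) = 1628592 - 160 = 1628432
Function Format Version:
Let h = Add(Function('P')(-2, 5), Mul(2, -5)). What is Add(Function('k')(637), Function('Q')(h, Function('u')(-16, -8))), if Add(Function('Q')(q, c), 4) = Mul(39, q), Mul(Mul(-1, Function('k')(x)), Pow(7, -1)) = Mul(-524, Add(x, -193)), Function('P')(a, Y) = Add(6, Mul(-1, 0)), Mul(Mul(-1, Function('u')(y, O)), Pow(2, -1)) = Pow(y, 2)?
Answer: 1628432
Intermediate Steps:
Function('u')(y, O) = Mul(-2, Pow(y, 2))
Function('P')(a, Y) = 6 (Function('P')(a, Y) = Add(6, 0) = 6)
Function('k')(x) = Add(-707924, Mul(3668, x)) (Function('k')(x) = Mul(-7, Mul(-524, Add(x, -193))) = Mul(-7, Mul(-524, Add(-193, x))) = Mul(-7, Add(101132, Mul(-524, x))) = Add(-707924, Mul(3668, x)))
h = -4 (h = Add(6, Mul(2, -5)) = Add(6, -10) = -4)
Function('Q')(q, c) = Add(-4, Mul(39, q))
Add(Function('k')(637), Function('Q')(h, Function('u')(-16, -8))) = Add(Add(-707924, Mul(3668, 637)), Add(-4, Mul(39, -4))) = Add(Add(-707924, 2336516), Add(-4, -156)) = Add(1628592, -160) = 1628432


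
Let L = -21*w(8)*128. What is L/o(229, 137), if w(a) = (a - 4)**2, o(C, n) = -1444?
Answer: 10752/361 ≈ 29.784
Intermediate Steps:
w(a) = (-4 + a)**2
L = -43008 (L = -21*(-4 + 8)**2*128 = -21*4**2*128 = -21*16*128 = -336*128 = -43008)
L/o(229, 137) = -43008/(-1444) = -43008*(-1/1444) = 10752/361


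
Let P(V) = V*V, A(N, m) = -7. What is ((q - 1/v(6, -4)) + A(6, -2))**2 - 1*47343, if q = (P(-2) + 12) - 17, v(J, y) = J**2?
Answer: -61273007/1296 ≈ -47279.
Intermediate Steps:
P(V) = V**2
q = -1 (q = ((-2)**2 + 12) - 17 = (4 + 12) - 17 = 16 - 17 = -1)
((q - 1/v(6, -4)) + A(6, -2))**2 - 1*47343 = ((-1 - 1/(6**2)) - 7)**2 - 1*47343 = ((-1 - 1/36) - 7)**2 - 47343 = (-37/36 - 7)**2 - 47343 = (-289/36)**2 - 47343 = 83521/1296 - 47343 = -61273007/1296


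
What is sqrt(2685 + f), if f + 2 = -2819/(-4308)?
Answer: sqrt(12451394091)/2154 ≈ 51.804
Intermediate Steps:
f = -5797/4308 (f = -2 - 2819/(-4308) = -2 - 2819*(-1/4308) = -2 + 2819/4308 = -5797/4308 ≈ -1.3456)
sqrt(2685 + f) = sqrt(2685 - 5797/4308) = sqrt(11561183/4308) = sqrt(12451394091)/2154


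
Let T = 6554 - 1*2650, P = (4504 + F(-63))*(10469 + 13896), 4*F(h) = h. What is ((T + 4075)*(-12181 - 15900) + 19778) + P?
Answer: -458729239/4 ≈ -1.1468e+8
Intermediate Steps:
F(h) = h/4
P = 437424845/4 (P = (4504 + (¼)*(-63))*(10469 + 13896) = (4504 - 63/4)*24365 = (17953/4)*24365 = 437424845/4 ≈ 1.0936e+8)
T = 3904 (T = 6554 - 2650 = 3904)
((T + 4075)*(-12181 - 15900) + 19778) + P = ((3904 + 4075)*(-12181 - 15900) + 19778) + 437424845/4 = (7979*(-28081) + 19778) + 437424845/4 = (-224058299 + 19778) + 437424845/4 = -224038521 + 437424845/4 = -458729239/4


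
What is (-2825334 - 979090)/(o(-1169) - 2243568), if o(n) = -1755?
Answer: 3804424/2245323 ≈ 1.6944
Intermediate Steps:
(-2825334 - 979090)/(o(-1169) - 2243568) = (-2825334 - 979090)/(-1755 - 2243568) = -3804424/(-2245323) = -3804424*(-1/2245323) = 3804424/2245323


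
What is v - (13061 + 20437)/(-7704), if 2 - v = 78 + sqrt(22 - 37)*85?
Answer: -30667/428 - 85*I*sqrt(15) ≈ -71.652 - 329.2*I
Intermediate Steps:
v = -76 - 85*I*sqrt(15) (v = 2 - (78 + sqrt(22 - 37)*85) = 2 - (78 + sqrt(-15)*85) = 2 - (78 + (I*sqrt(15))*85) = 2 - (78 + 85*I*sqrt(15)) = 2 + (-78 - 85*I*sqrt(15)) = -76 - 85*I*sqrt(15) ≈ -76.0 - 329.2*I)
v - (13061 + 20437)/(-7704) = (-76 - 85*I*sqrt(15)) - (13061 + 20437)/(-7704) = (-76 - 85*I*sqrt(15)) - 33498*(-1)/7704 = (-76 - 85*I*sqrt(15)) - 1*(-1861/428) = (-76 - 85*I*sqrt(15)) + 1861/428 = -30667/428 - 85*I*sqrt(15)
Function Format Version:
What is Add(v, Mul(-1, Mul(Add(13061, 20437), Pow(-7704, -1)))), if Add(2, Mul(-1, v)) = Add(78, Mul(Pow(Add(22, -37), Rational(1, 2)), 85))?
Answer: Add(Rational(-30667, 428), Mul(-85, I, Pow(15, Rational(1, 2)))) ≈ Add(-71.652, Mul(-329.20, I))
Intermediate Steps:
v = Add(-76, Mul(-85, I, Pow(15, Rational(1, 2)))) (v = Add(2, Mul(-1, Add(78, Mul(Pow(Add(22, -37), Rational(1, 2)), 85)))) = Add(2, Mul(-1, Add(78, Mul(Pow(-15, Rational(1, 2)), 85)))) = Add(2, Mul(-1, Add(78, Mul(Mul(I, Pow(15, Rational(1, 2))), 85)))) = Add(2, Mul(-1, Add(78, Mul(85, I, Pow(15, Rational(1, 2)))))) = Add(2, Add(-78, Mul(-85, I, Pow(15, Rational(1, 2))))) = Add(-76, Mul(-85, I, Pow(15, Rational(1, 2)))) ≈ Add(-76.000, Mul(-329.20, I)))
Add(v, Mul(-1, Mul(Add(13061, 20437), Pow(-7704, -1)))) = Add(Add(-76, Mul(-85, I, Pow(15, Rational(1, 2)))), Mul(-1, Mul(Add(13061, 20437), Pow(-7704, -1)))) = Add(Add(-76, Mul(-85, I, Pow(15, Rational(1, 2)))), Mul(-1, Mul(33498, Rational(-1, 7704)))) = Add(Add(-76, Mul(-85, I, Pow(15, Rational(1, 2)))), Mul(-1, Rational(-1861, 428))) = Add(Add(-76, Mul(-85, I, Pow(15, Rational(1, 2)))), Rational(1861, 428)) = Add(Rational(-30667, 428), Mul(-85, I, Pow(15, Rational(1, 2))))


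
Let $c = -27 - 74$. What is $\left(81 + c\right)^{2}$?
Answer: $400$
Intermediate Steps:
$c = -101$
$\left(81 + c\right)^{2} = \left(81 - 101\right)^{2} = \left(-20\right)^{2} = 400$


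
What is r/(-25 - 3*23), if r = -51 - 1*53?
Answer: 52/47 ≈ 1.1064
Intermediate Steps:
r = -104 (r = -51 - 53 = -104)
r/(-25 - 3*23) = -104/(-25 - 3*23) = -104/(-25 - 69) = -104/(-94) = -104*(-1/94) = 52/47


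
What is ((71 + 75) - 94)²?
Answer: 2704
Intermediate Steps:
((71 + 75) - 94)² = (146 - 94)² = 52² = 2704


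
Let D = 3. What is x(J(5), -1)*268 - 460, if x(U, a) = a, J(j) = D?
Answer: -728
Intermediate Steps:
J(j) = 3
x(J(5), -1)*268 - 460 = -1*268 - 460 = -268 - 460 = -728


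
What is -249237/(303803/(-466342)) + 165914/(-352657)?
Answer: 40989160226289536/107138254571 ≈ 3.8258e+5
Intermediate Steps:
-249237/(303803/(-466342)) + 165914/(-352657) = -249237/(303803*(-1/466342)) + 165914*(-1/352657) = -249237/(-303803/466342) - 165914/352657 = -249237*(-466342/303803) - 165914/352657 = 116229681054/303803 - 165914/352657 = 40989160226289536/107138254571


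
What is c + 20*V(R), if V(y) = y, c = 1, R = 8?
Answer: 161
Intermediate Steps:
c + 20*V(R) = 1 + 20*8 = 1 + 160 = 161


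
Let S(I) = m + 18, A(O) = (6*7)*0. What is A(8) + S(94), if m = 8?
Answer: 26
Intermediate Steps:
A(O) = 0 (A(O) = 42*0 = 0)
S(I) = 26 (S(I) = 8 + 18 = 26)
A(8) + S(94) = 0 + 26 = 26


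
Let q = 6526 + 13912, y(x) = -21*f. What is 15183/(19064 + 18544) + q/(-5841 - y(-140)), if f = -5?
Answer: -113059031/37269528 ≈ -3.0336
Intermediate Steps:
y(x) = 105 (y(x) = -21*(-5) = 105)
q = 20438
15183/(19064 + 18544) + q/(-5841 - y(-140)) = 15183/(19064 + 18544) + 20438/(-5841 - 1*105) = 15183/37608 + 20438/(-5841 - 105) = 15183*(1/37608) + 20438/(-5946) = 5061/12536 + 20438*(-1/5946) = 5061/12536 - 10219/2973 = -113059031/37269528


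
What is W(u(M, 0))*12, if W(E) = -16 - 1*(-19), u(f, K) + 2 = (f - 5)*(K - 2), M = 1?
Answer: 36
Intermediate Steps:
u(f, K) = -2 + (-5 + f)*(-2 + K) (u(f, K) = -2 + (f - 5)*(K - 2) = -2 + (-5 + f)*(-2 + K))
W(E) = 3 (W(E) = -16 + 19 = 3)
W(u(M, 0))*12 = 3*12 = 36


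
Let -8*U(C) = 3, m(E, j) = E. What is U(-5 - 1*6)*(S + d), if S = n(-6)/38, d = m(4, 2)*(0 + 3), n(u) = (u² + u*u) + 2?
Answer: -795/152 ≈ -5.2303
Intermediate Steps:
n(u) = 2 + 2*u² (n(u) = (u² + u²) + 2 = 2*u² + 2 = 2 + 2*u²)
U(C) = -3/8 (U(C) = -⅛*3 = -3/8)
d = 12 (d = 4*(0 + 3) = 4*3 = 12)
S = 37/19 (S = (2 + 2*(-6)²)/38 = (2 + 2*36)*(1/38) = (2 + 72)*(1/38) = 74*(1/38) = 37/19 ≈ 1.9474)
U(-5 - 1*6)*(S + d) = -3*(37/19 + 12)/8 = -3/8*265/19 = -795/152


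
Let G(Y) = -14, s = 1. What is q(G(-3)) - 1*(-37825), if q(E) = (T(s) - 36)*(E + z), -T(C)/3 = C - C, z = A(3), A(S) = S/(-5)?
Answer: 191753/5 ≈ 38351.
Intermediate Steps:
A(S) = -S/5 (A(S) = S*(-1/5) = -S/5)
z = -3/5 (z = -1/5*3 = -3/5 ≈ -0.60000)
T(C) = 0 (T(C) = -3*(C - C) = -3*0 = 0)
q(E) = 108/5 - 36*E (q(E) = (0 - 36)*(E - 3/5) = -36*(-3/5 + E) = 108/5 - 36*E)
q(G(-3)) - 1*(-37825) = (108/5 - 36*(-14)) - 1*(-37825) = (108/5 + 504) + 37825 = 2628/5 + 37825 = 191753/5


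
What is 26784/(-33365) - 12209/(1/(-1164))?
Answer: 474159196956/33365 ≈ 1.4211e+7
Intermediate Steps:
26784/(-33365) - 12209/(1/(-1164)) = 26784*(-1/33365) - 12209/(-1/1164) = -26784/33365 - 12209*(-1164) = -26784/33365 + 14211276 = 474159196956/33365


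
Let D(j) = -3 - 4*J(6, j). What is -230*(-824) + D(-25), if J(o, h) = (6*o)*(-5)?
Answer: 190237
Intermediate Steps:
J(o, h) = -30*o
D(j) = 717 (D(j) = -3 - (-120)*6 = -3 - 4*(-180) = -3 + 720 = 717)
-230*(-824) + D(-25) = -230*(-824) + 717 = 189520 + 717 = 190237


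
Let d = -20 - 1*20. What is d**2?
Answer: 1600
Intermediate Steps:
d = -40 (d = -20 - 20 = -40)
d**2 = (-40)**2 = 1600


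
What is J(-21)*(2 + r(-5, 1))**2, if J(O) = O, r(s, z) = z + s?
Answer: -84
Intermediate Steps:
r(s, z) = s + z
J(-21)*(2 + r(-5, 1))**2 = -21*(2 + (-5 + 1))**2 = -21*(2 - 4)**2 = -21*(-2)**2 = -21*4 = -84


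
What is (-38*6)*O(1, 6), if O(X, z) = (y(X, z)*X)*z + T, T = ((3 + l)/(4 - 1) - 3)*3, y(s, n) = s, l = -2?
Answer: 456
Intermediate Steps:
T = -8 (T = ((3 - 2)/(4 - 1) - 3)*3 = (1/3 - 3)*3 = (1*(⅓) - 3)*3 = (⅓ - 3)*3 = -8/3*3 = -8)
O(X, z) = -8 + z*X² (O(X, z) = (X*X)*z - 8 = X²*z - 8 = z*X² - 8 = -8 + z*X²)
(-38*6)*O(1, 6) = (-38*6)*(-8 + 6*1²) = -228*(-8 + 6*1) = -228*(-8 + 6) = -228*(-2) = 456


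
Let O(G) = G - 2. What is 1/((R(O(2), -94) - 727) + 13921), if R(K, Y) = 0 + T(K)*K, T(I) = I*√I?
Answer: 1/13194 ≈ 7.5792e-5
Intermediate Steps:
O(G) = -2 + G
T(I) = I^(3/2)
R(K, Y) = K^(5/2) (R(K, Y) = 0 + K^(3/2)*K = 0 + K^(5/2) = K^(5/2))
1/((R(O(2), -94) - 727) + 13921) = 1/(((-2 + 2)^(5/2) - 727) + 13921) = 1/((0^(5/2) - 727) + 13921) = 1/((0 - 727) + 13921) = 1/(-727 + 13921) = 1/13194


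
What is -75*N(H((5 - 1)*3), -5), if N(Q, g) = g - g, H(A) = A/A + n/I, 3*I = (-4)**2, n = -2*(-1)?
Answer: 0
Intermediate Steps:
n = 2
I = 16/3 (I = (1/3)*(-4)**2 = (1/3)*16 = 16/3 ≈ 5.3333)
H(A) = 11/8 (H(A) = A/A + 2/(16/3) = 1 + 2*(3/16) = 1 + 3/8 = 11/8)
N(Q, g) = 0
-75*N(H((5 - 1)*3), -5) = -75*0 = 0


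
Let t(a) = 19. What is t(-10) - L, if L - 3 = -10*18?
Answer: 196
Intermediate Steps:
L = -177 (L = 3 - 10*18 = 3 - 180 = -177)
t(-10) - L = 19 - 1*(-177) = 19 + 177 = 196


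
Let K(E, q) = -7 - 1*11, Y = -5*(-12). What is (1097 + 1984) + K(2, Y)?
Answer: 3063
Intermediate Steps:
Y = 60
K(E, q) = -18 (K(E, q) = -7 - 11 = -18)
(1097 + 1984) + K(2, Y) = (1097 + 1984) - 18 = 3081 - 18 = 3063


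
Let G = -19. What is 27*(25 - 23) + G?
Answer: 35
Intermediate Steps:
27*(25 - 23) + G = 27*(25 - 23) - 19 = 27*2 - 19 = 54 - 19 = 35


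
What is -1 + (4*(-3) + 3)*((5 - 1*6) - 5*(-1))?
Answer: -37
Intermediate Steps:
-1 + (4*(-3) + 3)*((5 - 1*6) - 5*(-1)) = -1 + (-12 + 3)*((5 - 6) + 5) = -1 - 9*(-1 + 5) = -1 - 9*4 = -1 - 36 = -37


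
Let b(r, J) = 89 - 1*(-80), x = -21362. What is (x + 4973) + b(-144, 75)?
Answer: -16220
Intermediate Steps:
b(r, J) = 169 (b(r, J) = 89 + 80 = 169)
(x + 4973) + b(-144, 75) = (-21362 + 4973) + 169 = -16389 + 169 = -16220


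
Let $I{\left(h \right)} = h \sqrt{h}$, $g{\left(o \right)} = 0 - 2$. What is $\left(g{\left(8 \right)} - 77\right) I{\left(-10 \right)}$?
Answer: $790 i \sqrt{10} \approx 2498.2 i$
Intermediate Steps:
$g{\left(o \right)} = -2$ ($g{\left(o \right)} = 0 - 2 = -2$)
$I{\left(h \right)} = h^{\frac{3}{2}}$
$\left(g{\left(8 \right)} - 77\right) I{\left(-10 \right)} = \left(-2 - 77\right) \left(-10\right)^{\frac{3}{2}} = \left(-2 - 77\right) \left(- 10 i \sqrt{10}\right) = - 79 \left(- 10 i \sqrt{10}\right) = 790 i \sqrt{10}$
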